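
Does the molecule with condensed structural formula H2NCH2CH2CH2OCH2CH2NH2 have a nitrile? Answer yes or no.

no

Taking each segment in turn:
  H2NCH2: –NH2 on an sp³ carbon with no adjacent C=O → amine.
  CH2OCH2: C–O–C with sp³ carbons on both sides and no adjacent C=O → ether.
  CH2NH2: –NH2 on an sp³ carbon with no adjacent C=O → amine.
The groups actually present are: amine, ether.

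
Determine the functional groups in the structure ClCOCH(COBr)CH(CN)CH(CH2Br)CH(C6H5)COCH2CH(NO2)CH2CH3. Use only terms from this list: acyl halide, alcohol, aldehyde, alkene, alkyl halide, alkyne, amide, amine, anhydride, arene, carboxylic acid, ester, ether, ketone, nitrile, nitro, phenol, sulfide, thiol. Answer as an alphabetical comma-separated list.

–C(=O)Cl: carbonyl C bonded to C and to a halogen → acyl halide (not alkyl halide).
pendant –C(=O)X: carbonyl C bonded to C and halogen → acyl halide.
pendant –C≡N: nitrile.
pendant –CH2X: halogen on sp³ carbon → alkyl halide.
pendant –C6H5: benzene ring → arene.
–C(=O)– with carbon on both sides → ketone.
–NO2 on an sp³ carbon → nitro (the N=O is not a carbonyl).

acyl halide, alkyl halide, arene, ketone, nitrile, nitro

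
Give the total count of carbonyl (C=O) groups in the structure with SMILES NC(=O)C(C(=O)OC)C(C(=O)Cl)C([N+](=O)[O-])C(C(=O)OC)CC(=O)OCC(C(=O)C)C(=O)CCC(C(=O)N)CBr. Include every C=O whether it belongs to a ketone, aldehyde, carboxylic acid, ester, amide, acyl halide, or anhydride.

H2NCO: amide, 1 C=O (running total 1).
CH(COOCH3): ester, 1 C=O (running total 2).
CH(COCl): acyl halide, 1 C=O (running total 3).
CH(COOCH3): ester, 1 C=O (running total 4).
CH2COOCH2: ester, 1 C=O (running total 5).
CH(COCH3): ketone, 1 C=O (running total 6).
CO: ketone, 1 C=O (running total 7).
CH(CONH2): amide, 1 C=O (running total 8).

8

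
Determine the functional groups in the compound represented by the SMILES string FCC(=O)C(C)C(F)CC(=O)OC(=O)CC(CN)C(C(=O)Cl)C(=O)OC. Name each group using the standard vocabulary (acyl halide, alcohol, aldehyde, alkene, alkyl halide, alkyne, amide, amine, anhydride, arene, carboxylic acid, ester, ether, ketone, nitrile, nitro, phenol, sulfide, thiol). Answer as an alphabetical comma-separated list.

halogen on an sp³ carbon → alkyl halide.
–C(=O)– with carbon on both sides → ketone.
halogen on an sp³ carbon → alkyl halide.
two acyl groups sharing one oxygen, –C(=O)–O–C(=O)– → anhydride.
pendant –CH2NH2: N on sp³ C, no adjacent C=O → amine.
pendant –C(=O)X: carbonyl C bonded to C and halogen → acyl halide.
–C(=O)OCH3: carbonyl C bonded to C and to –OCH3 → ester (not ketone + ether).

acyl halide, alkyl halide, amine, anhydride, ester, ketone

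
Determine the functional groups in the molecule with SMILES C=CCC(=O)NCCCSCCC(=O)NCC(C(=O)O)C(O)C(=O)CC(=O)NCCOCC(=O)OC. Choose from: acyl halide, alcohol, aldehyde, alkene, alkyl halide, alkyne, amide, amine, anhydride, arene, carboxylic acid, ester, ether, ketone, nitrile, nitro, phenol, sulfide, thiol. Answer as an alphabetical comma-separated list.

Taking each segment in turn:
  CH2=CH: C=C double bond → alkene.
  CH2CONHCH2: –C(=O)–N– linkage → amide (the N is not an amine).
  CH2SCH2: C–S–C linkage → sulfide (thioether).
  CH2CONHCH2: –C(=O)–N– linkage → amide (the N is not an amine).
  CH(COOH): pendant –COOH: carbonyl C bonded to C and –OH → carboxylic acid.
  CH(OH): –OH on an sp³ carbon → alcohol (secondary).
  CO: –C(=O)– with carbon on both sides → ketone.
  CH2CONHCH2: –C(=O)–N– linkage → amide (the N is not an amine).
  CH2OCH2: C–O–C with sp³ carbons on both sides and no adjacent C=O → ether.
  COOCH3: –C(=O)OCH3: carbonyl C bonded to C and to –OCH3 → ester (not ketone + ether).

alcohol, alkene, amide, carboxylic acid, ester, ether, ketone, sulfide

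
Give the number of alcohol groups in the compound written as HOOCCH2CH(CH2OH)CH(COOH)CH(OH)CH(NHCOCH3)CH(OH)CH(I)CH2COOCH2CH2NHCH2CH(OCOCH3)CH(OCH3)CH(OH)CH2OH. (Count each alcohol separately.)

5

Working along the chain:
  HOOC: –COOH: carbonyl C bonded to –OH and C → carboxylic acid (the –OH is not a separate alcohol).
  CH(CH2OH): pendant –CH2OH on an sp³ backbone C → alcohol.
  CH(COOH): pendant –COOH: carbonyl C bonded to C and –OH → carboxylic acid.
  CH(OH): –OH on an sp³ carbon → alcohol (secondary).
  CH(NHCOCH3): pendant –NHC(=O)CH3: N bonded to a carbonyl → amide (not amine).
  CH(OH): –OH on an sp³ carbon → alcohol (secondary).
  CH(I): halogen on an sp³ carbon → alkyl halide.
  CH2COOCH2: –C(=O)–O–C with C on the carbonyl side → ester.
  CH2NHCH2: C–N–C with sp³ carbons and no adjacent C=O → amine (secondary).
  CH(OCOCH3): pendant –OC(=O)CH3: an acyloxy group → ester.
  CH(OCH3): pendant –OCH3: C–O–C with sp³ C, no adjacent C=O → ether.
  CH(OH): –OH on an sp³ carbon → alcohol (secondary).
  CH2OH: –OH on an sp³ carbon → alcohol.
Alcohol appears at: CH(CH2OH), CH(OH), CH(OH), CH(OH), CH2OH → 5.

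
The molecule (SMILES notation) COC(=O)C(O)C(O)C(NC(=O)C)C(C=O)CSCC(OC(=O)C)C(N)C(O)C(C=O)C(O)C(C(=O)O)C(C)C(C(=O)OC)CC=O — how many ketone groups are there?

Reading the structure from left to right:
  CH3OOC: CH3O–C(=O)–: carbonyl C bonded to C and to –OCH3 → ester (not ketone + ether).
  CH(OH): –OH on an sp³ carbon → alcohol (secondary).
  CH(OH): –OH on an sp³ carbon → alcohol (secondary).
  CH(NHCOCH3): pendant –NHC(=O)CH3: N bonded to a carbonyl → amide (not amine).
  CH(CHO): pendant –CHO: carbonyl C bonded to C and H → aldehyde.
  CH2SCH2: C–S–C linkage → sulfide (thioether).
  CH(OCOCH3): pendant –OC(=O)CH3: an acyloxy group → ester.
  CH(NH2): –NH2 on an sp³ carbon with no adjacent C=O → amine.
  CH(OH): –OH on an sp³ carbon → alcohol (secondary).
  CH(CHO): pendant –CHO: carbonyl C bonded to C and H → aldehyde.
  CH(OH): –OH on an sp³ carbon → alcohol (secondary).
  CH(COOH): pendant –COOH: carbonyl C bonded to C and –OH → carboxylic acid.
  CH(COOCH3): pendant –COOCH3: carbonyl C bonded to C and –OCH3 → ester.
  CHO: terminal –CHO: carbonyl C bonded to H and C → aldehyde.
No segment is a ketone: CH3OOC is ester, not ketone; CH(NHCOCH3) is amide, not ketone; CH(CHO) is aldehyde, not ketone. → 0.

0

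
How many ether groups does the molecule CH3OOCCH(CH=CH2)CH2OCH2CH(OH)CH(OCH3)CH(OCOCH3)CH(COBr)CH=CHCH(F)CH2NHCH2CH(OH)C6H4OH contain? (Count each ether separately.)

Reading the structure from left to right:
  CH3OOC: CH3O–C(=O)–: carbonyl C bonded to C and to –OCH3 → ester (not ketone + ether).
  CH(CH=CH2): pendant –CH=CH2: C=C double bond → alkene.
  CH2OCH2: C–O–C with sp³ carbons on both sides and no adjacent C=O → ether.
  CH(OH): –OH on an sp³ carbon → alcohol (secondary).
  CH(OCH3): pendant –OCH3: C–O–C with sp³ C, no adjacent C=O → ether.
  CH(OCOCH3): pendant –OC(=O)CH3: an acyloxy group → ester.
  CH(COBr): pendant –C(=O)X: carbonyl C bonded to C and halogen → acyl halide.
  CH=CH: C=C double bond → alkene.
  CH(F): halogen on an sp³ carbon → alkyl halide.
  CH2NHCH2: C–N–C with sp³ carbons and no adjacent C=O → amine (secondary).
  CH(OH): –OH on an sp³ carbon → alcohol (secondary).
  C6H4OH: –OH attached directly to an aromatic ring → phenol (not alcohol); the ring itself is an arene.
Ether appears at: CH2OCH2, CH(OCH3) → 2.

2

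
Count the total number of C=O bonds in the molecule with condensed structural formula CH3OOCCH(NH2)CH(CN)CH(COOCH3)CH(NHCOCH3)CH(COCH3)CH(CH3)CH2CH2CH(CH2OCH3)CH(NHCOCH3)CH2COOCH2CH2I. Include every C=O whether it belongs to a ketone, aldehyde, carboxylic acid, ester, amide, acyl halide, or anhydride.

6

CH3OOC: ester, 1 C=O (running total 1).
CH(COOCH3): ester, 1 C=O (running total 2).
CH(NHCOCH3): amide, 1 C=O (running total 3).
CH(COCH3): ketone, 1 C=O (running total 4).
CH(NHCOCH3): amide, 1 C=O (running total 5).
CH2COOCH2: ester, 1 C=O (running total 6).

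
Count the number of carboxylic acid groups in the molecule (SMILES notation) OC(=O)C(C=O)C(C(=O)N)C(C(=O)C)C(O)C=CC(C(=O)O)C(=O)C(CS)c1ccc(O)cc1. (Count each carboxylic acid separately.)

–COOH: carbonyl C bonded to –OH and C → carboxylic acid (the –OH is not a separate alcohol).
pendant –CHO: carbonyl C bonded to C and H → aldehyde.
pendant –CONH2: carbonyl C bonded to C and N → amide.
pendant –COCH3: carbonyl C bonded to two carbons → ketone.
–OH on an sp³ carbon → alcohol (secondary).
C=C double bond → alkene.
pendant –COOH: carbonyl C bonded to C and –OH → carboxylic acid.
–C(=O)– with carbon on both sides → ketone.
pendant –CH2SH → thiol.
–OH attached directly to an aromatic ring → phenol (not alcohol); the ring itself is an arene.
Carboxylic acid appears at: HOOC, CH(COOH) → 2.

2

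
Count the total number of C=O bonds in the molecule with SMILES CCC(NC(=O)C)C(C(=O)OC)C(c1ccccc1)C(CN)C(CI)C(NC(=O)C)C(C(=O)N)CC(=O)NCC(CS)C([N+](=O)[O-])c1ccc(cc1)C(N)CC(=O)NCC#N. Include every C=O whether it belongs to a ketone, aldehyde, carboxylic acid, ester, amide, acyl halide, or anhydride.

CH(NHCOCH3): amide, 1 C=O (running total 1).
CH(COOCH3): ester, 1 C=O (running total 2).
CH(NHCOCH3): amide, 1 C=O (running total 3).
CH(CONH2): amide, 1 C=O (running total 4).
CH2CONHCH2: amide, 1 C=O (running total 5).
CH2CONHCH2: amide, 1 C=O (running total 6).

6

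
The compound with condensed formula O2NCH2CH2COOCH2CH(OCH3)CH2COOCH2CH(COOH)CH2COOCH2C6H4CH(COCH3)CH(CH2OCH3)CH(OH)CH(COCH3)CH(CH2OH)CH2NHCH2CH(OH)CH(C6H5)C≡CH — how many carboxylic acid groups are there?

–NO2 on carbon → nitro group.
–C(=O)–O–C with C on the carbonyl side → ester.
pendant –OCH3: C–O–C with sp³ C, no adjacent C=O → ether.
–C(=O)–O–C with C on the carbonyl side → ester.
pendant –COOH: carbonyl C bonded to C and –OH → carboxylic acid.
–C(=O)–O–C with C on the carbonyl side → ester.
para-disubstituted benzene ring → arene.
pendant –COCH3: carbonyl C bonded to two carbons → ketone.
pendant –CH2OCH3: C–O–C linkage → ether.
–OH on an sp³ carbon → alcohol (secondary).
pendant –COCH3: carbonyl C bonded to two carbons → ketone.
pendant –CH2OH on an sp³ backbone C → alcohol.
C–N–C with sp³ carbons and no adjacent C=O → amine (secondary).
–OH on an sp³ carbon → alcohol (secondary).
pendant –C6H5: benzene ring → arene.
C≡C triple bond → alkyne.
Carboxylic acid appears at: CH(COOH) → 1.

1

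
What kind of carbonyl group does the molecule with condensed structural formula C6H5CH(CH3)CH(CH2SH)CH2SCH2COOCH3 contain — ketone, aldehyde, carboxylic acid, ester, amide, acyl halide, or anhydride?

The carbonyl is in the COOCH3 segment: –C(=O)OCH3: carbonyl C bonded to C and to –OCH3 → ester (not ketone + ether).

ester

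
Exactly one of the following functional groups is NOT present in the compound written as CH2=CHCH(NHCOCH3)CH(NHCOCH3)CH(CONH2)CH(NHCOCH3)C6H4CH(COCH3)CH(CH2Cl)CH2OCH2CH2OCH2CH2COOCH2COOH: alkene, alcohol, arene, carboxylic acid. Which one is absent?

alcohol

carboxylic acid: present (COOH — –COOH: carbonyl C bonded to –OH and C → carboxylic acid (the –OH is not a separate alcohol)).
arene: present (C6H4 — para-disubstituted benzene ring → arene).
alkene: present (CH2=CH — C=C double bond → alkene).
alcohol: absent. In COOH, the –OH sits on a carbonyl carbon, making it part of a carboxylic acid, not an alcohol.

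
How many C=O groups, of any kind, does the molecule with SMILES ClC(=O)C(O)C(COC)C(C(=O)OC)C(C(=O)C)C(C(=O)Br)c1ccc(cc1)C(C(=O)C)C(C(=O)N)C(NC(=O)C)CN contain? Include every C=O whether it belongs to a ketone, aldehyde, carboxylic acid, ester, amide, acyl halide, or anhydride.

ClCO: acyl halide, 1 C=O (running total 1).
CH(COOCH3): ester, 1 C=O (running total 2).
CH(COCH3): ketone, 1 C=O (running total 3).
CH(COBr): acyl halide, 1 C=O (running total 4).
CH(COCH3): ketone, 1 C=O (running total 5).
CH(CONH2): amide, 1 C=O (running total 6).
CH(NHCOCH3): amide, 1 C=O (running total 7).

7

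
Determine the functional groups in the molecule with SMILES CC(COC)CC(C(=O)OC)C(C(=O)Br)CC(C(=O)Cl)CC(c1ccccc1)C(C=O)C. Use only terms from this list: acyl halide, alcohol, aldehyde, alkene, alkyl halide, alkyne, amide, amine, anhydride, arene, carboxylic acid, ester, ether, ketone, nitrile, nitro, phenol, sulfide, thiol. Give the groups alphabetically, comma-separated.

Reading the structure from left to right:
  CH(CH2OCH3): pendant –CH2OCH3: C–O–C linkage → ether.
  CH(COOCH3): pendant –COOCH3: carbonyl C bonded to C and –OCH3 → ester.
  CH(COBr): pendant –C(=O)X: carbonyl C bonded to C and halogen → acyl halide.
  CH(COCl): pendant –C(=O)X: carbonyl C bonded to C and halogen → acyl halide.
  CH(C6H5): pendant –C6H5: benzene ring → arene.
  CH(CHO): pendant –CHO: carbonyl C bonded to C and H → aldehyde.

acyl halide, aldehyde, arene, ester, ether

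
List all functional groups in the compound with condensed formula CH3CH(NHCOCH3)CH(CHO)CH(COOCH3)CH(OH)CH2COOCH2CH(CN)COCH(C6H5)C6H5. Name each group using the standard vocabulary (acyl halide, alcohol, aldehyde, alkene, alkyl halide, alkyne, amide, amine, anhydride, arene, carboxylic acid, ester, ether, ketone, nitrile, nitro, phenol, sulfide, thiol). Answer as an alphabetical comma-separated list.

Taking each segment in turn:
  CH(NHCOCH3): pendant –NHC(=O)CH3: N bonded to a carbonyl → amide (not amine).
  CH(CHO): pendant –CHO: carbonyl C bonded to C and H → aldehyde.
  CH(COOCH3): pendant –COOCH3: carbonyl C bonded to C and –OCH3 → ester.
  CH(OH): –OH on an sp³ carbon → alcohol (secondary).
  CH2COOCH2: –C(=O)–O–C with C on the carbonyl side → ester.
  CH(CN): pendant –C≡N: nitrile.
  CO: –C(=O)– with carbon on both sides → ketone.
  CH(C6H5): pendant –C6H5: benzene ring → arene.
  C6H5: –C6H5 phenyl ring → arene.

alcohol, aldehyde, amide, arene, ester, ketone, nitrile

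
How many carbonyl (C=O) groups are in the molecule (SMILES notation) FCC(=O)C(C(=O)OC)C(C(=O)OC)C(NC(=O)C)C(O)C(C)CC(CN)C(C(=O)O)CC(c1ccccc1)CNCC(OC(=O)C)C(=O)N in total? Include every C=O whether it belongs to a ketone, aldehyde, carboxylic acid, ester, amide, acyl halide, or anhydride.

7

CO: ketone, 1 C=O (running total 1).
CH(COOCH3): ester, 1 C=O (running total 2).
CH(COOCH3): ester, 1 C=O (running total 3).
CH(NHCOCH3): amide, 1 C=O (running total 4).
CH(COOH): carboxylic acid, 1 C=O (running total 5).
CH(OCOCH3): ester, 1 C=O (running total 6).
CONH2: amide, 1 C=O (running total 7).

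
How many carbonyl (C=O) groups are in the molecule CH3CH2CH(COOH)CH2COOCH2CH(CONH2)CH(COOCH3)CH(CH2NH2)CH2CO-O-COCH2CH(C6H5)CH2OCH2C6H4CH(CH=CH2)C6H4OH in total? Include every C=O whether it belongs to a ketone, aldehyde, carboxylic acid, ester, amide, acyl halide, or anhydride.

6

CH(COOH): carboxylic acid, 1 C=O (running total 1).
CH2COOCH2: ester, 1 C=O (running total 2).
CH(CONH2): amide, 1 C=O (running total 3).
CH(COOCH3): ester, 1 C=O (running total 4).
CH2CO-O-COCH2: anhydride, 2 C=O (running total 6).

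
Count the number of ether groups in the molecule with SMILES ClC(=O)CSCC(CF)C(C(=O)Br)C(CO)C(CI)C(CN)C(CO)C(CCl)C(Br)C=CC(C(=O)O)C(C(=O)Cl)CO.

Taking each segment in turn:
  ClCO: –C(=O)Cl: carbonyl C bonded to C and to a halogen → acyl halide (not alkyl halide).
  CH2SCH2: C–S–C linkage → sulfide (thioether).
  CH(CH2F): pendant –CH2X: halogen on sp³ carbon → alkyl halide.
  CH(COBr): pendant –C(=O)X: carbonyl C bonded to C and halogen → acyl halide.
  CH(CH2OH): pendant –CH2OH on an sp³ backbone C → alcohol.
  CH(CH2I): pendant –CH2X: halogen on sp³ carbon → alkyl halide.
  CH(CH2NH2): pendant –CH2NH2: N on sp³ C, no adjacent C=O → amine.
  CH(CH2OH): pendant –CH2OH on an sp³ backbone C → alcohol.
  CH(CH2Cl): pendant –CH2X: halogen on sp³ carbon → alkyl halide.
  CH(Br): halogen on an sp³ carbon → alkyl halide.
  CH=CH: C=C double bond → alkene.
  CH(COOH): pendant –COOH: carbonyl C bonded to C and –OH → carboxylic acid.
  CH(COCl): pendant –C(=O)X: carbonyl C bonded to C and halogen → acyl halide.
  CH2OH: –OH on an sp³ carbon → alcohol.
No segment is a ether: CH2SCH2 is sulfide, not ether; CH(CH2OH) is alcohol, not ether; CH(CH2OH) is alcohol, not ether. → 0.

0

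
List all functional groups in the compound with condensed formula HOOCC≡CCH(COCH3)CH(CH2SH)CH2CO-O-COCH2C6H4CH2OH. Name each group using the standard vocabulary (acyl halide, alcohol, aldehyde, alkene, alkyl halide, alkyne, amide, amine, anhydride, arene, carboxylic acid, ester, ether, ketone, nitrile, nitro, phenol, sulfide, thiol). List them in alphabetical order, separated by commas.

Taking each segment in turn:
  HOOC: –COOH: carbonyl C bonded to –OH and C → carboxylic acid (the –OH is not a separate alcohol).
  C≡C: C≡C triple bond → alkyne.
  CH(COCH3): pendant –COCH3: carbonyl C bonded to two carbons → ketone.
  CH(CH2SH): pendant –CH2SH → thiol.
  CH2CO-O-COCH2: two acyl groups sharing one oxygen, –C(=O)–O–C(=O)– → anhydride.
  C6H4: para-disubstituted benzene ring → arene.
  CH2OH: –OH on an sp³ carbon → alcohol.

alcohol, alkyne, anhydride, arene, carboxylic acid, ketone, thiol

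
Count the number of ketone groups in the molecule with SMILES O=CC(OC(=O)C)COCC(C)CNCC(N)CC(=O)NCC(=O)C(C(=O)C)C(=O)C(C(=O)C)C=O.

Reading the structure from left to right:
  OHC: terminal –CHO: carbonyl C bonded to H and C → aldehyde.
  CH(OCOCH3): pendant –OC(=O)CH3: an acyloxy group → ester.
  CH2OCH2: C–O–C with sp³ carbons on both sides and no adjacent C=O → ether.
  CH2NHCH2: C–N–C with sp³ carbons and no adjacent C=O → amine (secondary).
  CH(NH2): –NH2 on an sp³ carbon with no adjacent C=O → amine.
  CH2CONHCH2: –C(=O)–N– linkage → amide (the N is not an amine).
  CO: –C(=O)– with carbon on both sides → ketone.
  CH(COCH3): pendant –COCH3: carbonyl C bonded to two carbons → ketone.
  CO: –C(=O)– with carbon on both sides → ketone.
  CH(COCH3): pendant –COCH3: carbonyl C bonded to two carbons → ketone.
  CHO: terminal –CHO: carbonyl C bonded to H and C → aldehyde.
Ketone appears at: CO, CH(COCH3), CO, CH(COCH3) → 4.

4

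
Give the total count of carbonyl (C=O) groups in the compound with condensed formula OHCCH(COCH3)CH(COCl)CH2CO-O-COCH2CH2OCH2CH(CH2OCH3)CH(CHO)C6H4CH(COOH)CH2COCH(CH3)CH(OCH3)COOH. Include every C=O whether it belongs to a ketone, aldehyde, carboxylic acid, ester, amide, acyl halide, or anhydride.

9

OHC: aldehyde, 1 C=O (running total 1).
CH(COCH3): ketone, 1 C=O (running total 2).
CH(COCl): acyl halide, 1 C=O (running total 3).
CH2CO-O-COCH2: anhydride, 2 C=O (running total 5).
CH(CHO): aldehyde, 1 C=O (running total 6).
CH(COOH): carboxylic acid, 1 C=O (running total 7).
CO: ketone, 1 C=O (running total 8).
COOH: carboxylic acid, 1 C=O (running total 9).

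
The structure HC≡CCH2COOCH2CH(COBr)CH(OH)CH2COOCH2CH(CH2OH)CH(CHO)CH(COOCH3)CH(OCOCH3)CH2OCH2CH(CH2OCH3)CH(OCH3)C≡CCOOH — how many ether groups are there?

3

Taking each segment in turn:
  HC≡C: C≡C triple bond → alkyne.
  CH2COOCH2: –C(=O)–O–C with C on the carbonyl side → ester.
  CH(COBr): pendant –C(=O)X: carbonyl C bonded to C and halogen → acyl halide.
  CH(OH): –OH on an sp³ carbon → alcohol (secondary).
  CH2COOCH2: –C(=O)–O–C with C on the carbonyl side → ester.
  CH(CH2OH): pendant –CH2OH on an sp³ backbone C → alcohol.
  CH(CHO): pendant –CHO: carbonyl C bonded to C and H → aldehyde.
  CH(COOCH3): pendant –COOCH3: carbonyl C bonded to C and –OCH3 → ester.
  CH(OCOCH3): pendant –OC(=O)CH3: an acyloxy group → ester.
  CH2OCH2: C–O–C with sp³ carbons on both sides and no adjacent C=O → ether.
  CH(CH2OCH3): pendant –CH2OCH3: C–O–C linkage → ether.
  CH(OCH3): pendant –OCH3: C–O–C with sp³ C, no adjacent C=O → ether.
  C≡C: C≡C triple bond → alkyne.
  COOH: –COOH: carbonyl C bonded to –OH and C → carboxylic acid (the –OH is not a separate alcohol).
Ether appears at: CH2OCH2, CH(CH2OCH3), CH(OCH3) → 3.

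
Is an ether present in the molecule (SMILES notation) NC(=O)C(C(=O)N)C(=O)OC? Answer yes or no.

Working along the chain:
  H2NCO: –C(=O)NH2: carbonyl C bonded to C and to N → amide (the N is not a separate amine).
  CH(CONH2): pendant –CONH2: carbonyl C bonded to C and N → amide.
  COOCH3: –C(=O)OCH3: carbonyl C bonded to C and to –OCH3 → ester (not ketone + ether).
In COOCH3, the C–O–C oxygen is adjacent to a C=O, so it belongs to an ester, not an ether.
The groups actually present are: amide, ester.

no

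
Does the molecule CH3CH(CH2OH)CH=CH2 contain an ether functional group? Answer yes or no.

Working along the chain:
  CH(CH2OH): pendant –CH2OH on an sp³ backbone C → alcohol.
  CH=CH2: C=C double bond → alkene.
The groups actually present are: alcohol, alkene.

no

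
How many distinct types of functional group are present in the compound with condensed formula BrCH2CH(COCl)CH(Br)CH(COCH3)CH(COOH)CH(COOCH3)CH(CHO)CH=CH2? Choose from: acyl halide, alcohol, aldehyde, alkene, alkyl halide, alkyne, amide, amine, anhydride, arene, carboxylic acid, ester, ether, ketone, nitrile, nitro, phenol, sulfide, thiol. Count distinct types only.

7

Taking each segment in turn:
  BrCH2: halogen on an sp³ carbon → alkyl halide.
  CH(COCl): pendant –C(=O)X: carbonyl C bonded to C and halogen → acyl halide.
  CH(Br): halogen on an sp³ carbon → alkyl halide.
  CH(COCH3): pendant –COCH3: carbonyl C bonded to two carbons → ketone.
  CH(COOH): pendant –COOH: carbonyl C bonded to C and –OH → carboxylic acid.
  CH(COOCH3): pendant –COOCH3: carbonyl C bonded to C and –OCH3 → ester.
  CH(CHO): pendant –CHO: carbonyl C bonded to C and H → aldehyde.
  CH=CH2: C=C double bond → alkene.
Distinct types present: acyl halide, aldehyde, alkene, alkyl halide, carboxylic acid, ester, ketone.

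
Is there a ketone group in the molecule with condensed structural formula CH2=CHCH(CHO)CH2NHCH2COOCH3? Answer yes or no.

no

Working along the chain:
  CH2=CH: C=C double bond → alkene.
  CH(CHO): pendant –CHO: carbonyl C bonded to C and H → aldehyde.
  CH2NHCH2: C–N–C with sp³ carbons and no adjacent C=O → amine (secondary).
  COOCH3: –C(=O)OCH3: carbonyl C bonded to C and to –OCH3 → ester (not ketone + ether).
In COOCH3, the C=O is bonded to an –O–C group, which defines an ester, not a ketone. In CH(CHO), the carbonyl carbon carries an H, so it is an aldehyde, not a ketone.
The groups actually present are: aldehyde, alkene, amine, ester.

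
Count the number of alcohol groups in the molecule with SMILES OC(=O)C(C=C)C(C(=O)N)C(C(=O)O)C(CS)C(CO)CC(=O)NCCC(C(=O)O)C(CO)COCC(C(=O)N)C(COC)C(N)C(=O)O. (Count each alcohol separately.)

2

Taking each segment in turn:
  HOOC: –COOH: carbonyl C bonded to –OH and C → carboxylic acid (the –OH is not a separate alcohol).
  CH(CH=CH2): pendant –CH=CH2: C=C double bond → alkene.
  CH(CONH2): pendant –CONH2: carbonyl C bonded to C and N → amide.
  CH(COOH): pendant –COOH: carbonyl C bonded to C and –OH → carboxylic acid.
  CH(CH2SH): pendant –CH2SH → thiol.
  CH(CH2OH): pendant –CH2OH on an sp³ backbone C → alcohol.
  CH2CONHCH2: –C(=O)–N– linkage → amide (the N is not an amine).
  CH(COOH): pendant –COOH: carbonyl C bonded to C and –OH → carboxylic acid.
  CH(CH2OH): pendant –CH2OH on an sp³ backbone C → alcohol.
  CH2OCH2: C–O–C with sp³ carbons on both sides and no adjacent C=O → ether.
  CH(CONH2): pendant –CONH2: carbonyl C bonded to C and N → amide.
  CH(CH2OCH3): pendant –CH2OCH3: C–O–C linkage → ether.
  CH(NH2): –NH2 on an sp³ carbon with no adjacent C=O → amine.
  COOH: –COOH: carbonyl C bonded to –OH and C → carboxylic acid (the –OH is not a separate alcohol).
Alcohol appears at: CH(CH2OH), CH(CH2OH) → 2.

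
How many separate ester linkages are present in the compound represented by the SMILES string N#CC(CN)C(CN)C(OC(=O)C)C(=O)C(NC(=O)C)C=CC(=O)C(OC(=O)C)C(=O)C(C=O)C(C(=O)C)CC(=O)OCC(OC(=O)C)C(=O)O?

4

Taking each segment in turn:
  N≡C: N≡C–: carbon triple-bonded to nitrogen → nitrile.
  CH(CH2NH2): pendant –CH2NH2: N on sp³ C, no adjacent C=O → amine.
  CH(CH2NH2): pendant –CH2NH2: N on sp³ C, no adjacent C=O → amine.
  CH(OCOCH3): pendant –OC(=O)CH3: an acyloxy group → ester.
  CO: –C(=O)– with carbon on both sides → ketone.
  CH(NHCOCH3): pendant –NHC(=O)CH3: N bonded to a carbonyl → amide (not amine).
  CH=CH: C=C double bond → alkene.
  CO: –C(=O)– with carbon on both sides → ketone.
  CH(OCOCH3): pendant –OC(=O)CH3: an acyloxy group → ester.
  CO: –C(=O)– with carbon on both sides → ketone.
  CH(CHO): pendant –CHO: carbonyl C bonded to C and H → aldehyde.
  CH(COCH3): pendant –COCH3: carbonyl C bonded to two carbons → ketone.
  CH2COOCH2: –C(=O)–O–C with C on the carbonyl side → ester.
  CH(OCOCH3): pendant –OC(=O)CH3: an acyloxy group → ester.
  COOH: –COOH: carbonyl C bonded to –OH and C → carboxylic acid (the –OH is not a separate alcohol).
Ester appears at: CH(OCOCH3), CH(OCOCH3), CH2COOCH2, CH(OCOCH3) → 4.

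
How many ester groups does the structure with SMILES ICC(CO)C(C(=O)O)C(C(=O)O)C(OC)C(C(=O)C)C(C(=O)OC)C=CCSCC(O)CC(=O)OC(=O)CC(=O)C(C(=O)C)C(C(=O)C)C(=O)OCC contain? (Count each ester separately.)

2

halogen on an sp³ carbon → alkyl halide.
pendant –CH2OH on an sp³ backbone C → alcohol.
pendant –COOH: carbonyl C bonded to C and –OH → carboxylic acid.
pendant –COOH: carbonyl C bonded to C and –OH → carboxylic acid.
pendant –OCH3: C–O–C with sp³ C, no adjacent C=O → ether.
pendant –COCH3: carbonyl C bonded to two carbons → ketone.
pendant –COOCH3: carbonyl C bonded to C and –OCH3 → ester.
C=C double bond → alkene.
C–S–C linkage → sulfide (thioether).
–OH on an sp³ carbon → alcohol (secondary).
two acyl groups sharing one oxygen, –C(=O)–O–C(=O)– → anhydride.
–C(=O)– with carbon on both sides → ketone.
pendant –COCH3: carbonyl C bonded to two carbons → ketone.
pendant –COCH3: carbonyl C bonded to two carbons → ketone.
–C(=O)OCH2CH3: carbonyl C bonded to C and to –OEt → ester.
Ester appears at: CH(COOCH3), COOCH2CH3 → 2.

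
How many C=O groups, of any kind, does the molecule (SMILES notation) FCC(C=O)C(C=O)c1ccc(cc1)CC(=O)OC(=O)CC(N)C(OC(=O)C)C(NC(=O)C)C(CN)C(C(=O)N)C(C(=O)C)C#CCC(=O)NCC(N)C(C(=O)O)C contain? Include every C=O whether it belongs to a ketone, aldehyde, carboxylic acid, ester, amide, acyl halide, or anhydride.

CH(CHO): aldehyde, 1 C=O (running total 1).
CH(CHO): aldehyde, 1 C=O (running total 2).
CH2CO-O-COCH2: anhydride, 2 C=O (running total 4).
CH(OCOCH3): ester, 1 C=O (running total 5).
CH(NHCOCH3): amide, 1 C=O (running total 6).
CH(CONH2): amide, 1 C=O (running total 7).
CH(COCH3): ketone, 1 C=O (running total 8).
CH2CONHCH2: amide, 1 C=O (running total 9).
CH(COOH): carboxylic acid, 1 C=O (running total 10).

10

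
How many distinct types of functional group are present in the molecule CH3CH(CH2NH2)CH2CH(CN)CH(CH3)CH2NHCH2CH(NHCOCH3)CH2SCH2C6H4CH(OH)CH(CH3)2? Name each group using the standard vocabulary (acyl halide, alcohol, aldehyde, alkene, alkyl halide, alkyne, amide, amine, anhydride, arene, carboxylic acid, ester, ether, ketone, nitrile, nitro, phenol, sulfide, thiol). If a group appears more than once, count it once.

pendant –CH2NH2: N on sp³ C, no adjacent C=O → amine.
pendant –C≡N: nitrile.
C–N–C with sp³ carbons and no adjacent C=O → amine (secondary).
pendant –NHC(=O)CH3: N bonded to a carbonyl → amide (not amine).
C–S–C linkage → sulfide (thioether).
para-disubstituted benzene ring → arene.
–OH on an sp³ carbon → alcohol (secondary).
Distinct types present: alcohol, amide, amine, arene, nitrile, sulfide.

6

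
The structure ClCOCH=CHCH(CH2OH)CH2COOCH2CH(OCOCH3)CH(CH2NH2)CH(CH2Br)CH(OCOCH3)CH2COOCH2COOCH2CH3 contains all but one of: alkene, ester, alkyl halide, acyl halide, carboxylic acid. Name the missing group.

acyl halide: present (ClCO — –C(=O)Cl: carbonyl C bonded to C and to a halogen → acyl halide (not alkyl halide)).
alkene: present (CH=CH — C=C double bond → alkene).
alkyl halide: present (CH(CH2Br) — pendant –CH2X: halogen on sp³ carbon → alkyl halide).
ester: present (CH2COOCH2 — –C(=O)–O–C with C on the carbonyl side → ester).
carboxylic acid: absent. In each of CH2COOCH2, CH(OCOCH3) and COOCH2CH3, the acyl oxygen is bonded to carbon (–O–C), not to H, so this is an ester.

carboxylic acid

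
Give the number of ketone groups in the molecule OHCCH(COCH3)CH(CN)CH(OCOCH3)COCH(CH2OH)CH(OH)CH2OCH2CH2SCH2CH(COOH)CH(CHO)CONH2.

Reading the structure from left to right:
  OHC: terminal –CHO: carbonyl C bonded to H and C → aldehyde.
  CH(COCH3): pendant –COCH3: carbonyl C bonded to two carbons → ketone.
  CH(CN): pendant –C≡N: nitrile.
  CH(OCOCH3): pendant –OC(=O)CH3: an acyloxy group → ester.
  CO: –C(=O)– with carbon on both sides → ketone.
  CH(CH2OH): pendant –CH2OH on an sp³ backbone C → alcohol.
  CH(OH): –OH on an sp³ carbon → alcohol (secondary).
  CH2OCH2: C–O–C with sp³ carbons on both sides and no adjacent C=O → ether.
  CH2SCH2: C–S–C linkage → sulfide (thioether).
  CH(COOH): pendant –COOH: carbonyl C bonded to C and –OH → carboxylic acid.
  CH(CHO): pendant –CHO: carbonyl C bonded to C and H → aldehyde.
  CONH2: –C(=O)NH2: carbonyl C bonded to C and to N → amide (the N is not a separate amine).
Ketone appears at: CH(COCH3), CO → 2.

2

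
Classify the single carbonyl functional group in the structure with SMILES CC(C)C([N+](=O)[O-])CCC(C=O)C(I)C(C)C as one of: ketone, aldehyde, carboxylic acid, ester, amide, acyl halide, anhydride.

aldehyde

The carbonyl is in the CH(CHO) segment: pendant –CHO: carbonyl C bonded to C and H → aldehyde.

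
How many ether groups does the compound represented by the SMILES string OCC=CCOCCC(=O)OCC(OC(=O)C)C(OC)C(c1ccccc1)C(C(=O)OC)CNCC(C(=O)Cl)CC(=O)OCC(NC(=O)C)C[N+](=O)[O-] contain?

2

Reading the structure from left to right:
  HOCH2: HO– on an sp³ carbon → alcohol.
  CH=CH: C=C double bond → alkene.
  CH2OCH2: C–O–C with sp³ carbons on both sides and no adjacent C=O → ether.
  CH2COOCH2: –C(=O)–O–C with C on the carbonyl side → ester.
  CH(OCOCH3): pendant –OC(=O)CH3: an acyloxy group → ester.
  CH(OCH3): pendant –OCH3: C–O–C with sp³ C, no adjacent C=O → ether.
  CH(C6H5): pendant –C6H5: benzene ring → arene.
  CH(COOCH3): pendant –COOCH3: carbonyl C bonded to C and –OCH3 → ester.
  CH2NHCH2: C–N–C with sp³ carbons and no adjacent C=O → amine (secondary).
  CH(COCl): pendant –C(=O)X: carbonyl C bonded to C and halogen → acyl halide.
  CH2COOCH2: –C(=O)–O–C with C on the carbonyl side → ester.
  CH(NHCOCH3): pendant –NHC(=O)CH3: N bonded to a carbonyl → amide (not amine).
  CH2NO2: –NO2 on carbon → nitro group.
Ether appears at: CH2OCH2, CH(OCH3) → 2.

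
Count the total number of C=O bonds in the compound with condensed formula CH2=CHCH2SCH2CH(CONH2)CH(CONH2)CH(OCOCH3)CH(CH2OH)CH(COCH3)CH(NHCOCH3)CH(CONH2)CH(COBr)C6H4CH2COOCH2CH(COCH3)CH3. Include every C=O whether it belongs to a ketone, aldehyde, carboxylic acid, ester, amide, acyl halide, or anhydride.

CH(CONH2): amide, 1 C=O (running total 1).
CH(CONH2): amide, 1 C=O (running total 2).
CH(OCOCH3): ester, 1 C=O (running total 3).
CH(COCH3): ketone, 1 C=O (running total 4).
CH(NHCOCH3): amide, 1 C=O (running total 5).
CH(CONH2): amide, 1 C=O (running total 6).
CH(COBr): acyl halide, 1 C=O (running total 7).
CH2COOCH2: ester, 1 C=O (running total 8).
CH(COCH3): ketone, 1 C=O (running total 9).

9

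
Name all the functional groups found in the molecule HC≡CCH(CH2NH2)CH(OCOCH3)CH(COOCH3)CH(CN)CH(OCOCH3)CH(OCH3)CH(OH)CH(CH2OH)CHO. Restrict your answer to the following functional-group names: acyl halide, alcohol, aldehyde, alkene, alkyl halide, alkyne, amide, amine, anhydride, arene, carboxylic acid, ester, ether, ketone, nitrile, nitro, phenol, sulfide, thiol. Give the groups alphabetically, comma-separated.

alcohol, aldehyde, alkyne, amine, ester, ether, nitrile

Reading the structure from left to right:
  HC≡C: C≡C triple bond → alkyne.
  CH(CH2NH2): pendant –CH2NH2: N on sp³ C, no adjacent C=O → amine.
  CH(OCOCH3): pendant –OC(=O)CH3: an acyloxy group → ester.
  CH(COOCH3): pendant –COOCH3: carbonyl C bonded to C and –OCH3 → ester.
  CH(CN): pendant –C≡N: nitrile.
  CH(OCOCH3): pendant –OC(=O)CH3: an acyloxy group → ester.
  CH(OCH3): pendant –OCH3: C–O–C with sp³ C, no adjacent C=O → ether.
  CH(OH): –OH on an sp³ carbon → alcohol (secondary).
  CH(CH2OH): pendant –CH2OH on an sp³ backbone C → alcohol.
  CHO: terminal –CHO: carbonyl C bonded to H and C → aldehyde.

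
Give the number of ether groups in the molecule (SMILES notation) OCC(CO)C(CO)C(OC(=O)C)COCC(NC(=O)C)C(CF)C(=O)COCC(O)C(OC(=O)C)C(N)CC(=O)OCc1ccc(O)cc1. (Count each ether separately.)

Taking each segment in turn:
  HOCH2: HO– on an sp³ carbon → alcohol.
  CH(CH2OH): pendant –CH2OH on an sp³ backbone C → alcohol.
  CH(CH2OH): pendant –CH2OH on an sp³ backbone C → alcohol.
  CH(OCOCH3): pendant –OC(=O)CH3: an acyloxy group → ester.
  CH2OCH2: C–O–C with sp³ carbons on both sides and no adjacent C=O → ether.
  CH(NHCOCH3): pendant –NHC(=O)CH3: N bonded to a carbonyl → amide (not amine).
  CH(CH2F): pendant –CH2X: halogen on sp³ carbon → alkyl halide.
  CO: –C(=O)– with carbon on both sides → ketone.
  CH2OCH2: C–O–C with sp³ carbons on both sides and no adjacent C=O → ether.
  CH(OH): –OH on an sp³ carbon → alcohol (secondary).
  CH(OCOCH3): pendant –OC(=O)CH3: an acyloxy group → ester.
  CH(NH2): –NH2 on an sp³ carbon with no adjacent C=O → amine.
  CH2COOCH2: –C(=O)–O–C with C on the carbonyl side → ester.
  C6H4OH: –OH attached directly to an aromatic ring → phenol (not alcohol); the ring itself is an arene.
Ether appears at: CH2OCH2, CH2OCH2 → 2.

2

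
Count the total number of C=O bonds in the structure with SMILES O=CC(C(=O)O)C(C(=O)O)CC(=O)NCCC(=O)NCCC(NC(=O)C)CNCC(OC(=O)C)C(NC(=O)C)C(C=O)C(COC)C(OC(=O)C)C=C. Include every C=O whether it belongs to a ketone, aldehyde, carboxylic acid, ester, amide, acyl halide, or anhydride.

10

OHC: aldehyde, 1 C=O (running total 1).
CH(COOH): carboxylic acid, 1 C=O (running total 2).
CH(COOH): carboxylic acid, 1 C=O (running total 3).
CH2CONHCH2: amide, 1 C=O (running total 4).
CH2CONHCH2: amide, 1 C=O (running total 5).
CH(NHCOCH3): amide, 1 C=O (running total 6).
CH(OCOCH3): ester, 1 C=O (running total 7).
CH(NHCOCH3): amide, 1 C=O (running total 8).
CH(CHO): aldehyde, 1 C=O (running total 9).
CH(OCOCH3): ester, 1 C=O (running total 10).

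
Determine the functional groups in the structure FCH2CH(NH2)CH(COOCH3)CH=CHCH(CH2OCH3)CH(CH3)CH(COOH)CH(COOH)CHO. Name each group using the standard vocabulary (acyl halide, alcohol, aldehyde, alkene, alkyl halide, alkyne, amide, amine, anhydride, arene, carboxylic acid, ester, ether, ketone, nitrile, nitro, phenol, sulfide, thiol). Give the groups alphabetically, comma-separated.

Working along the chain:
  FCH2: halogen on an sp³ carbon → alkyl halide.
  CH(NH2): –NH2 on an sp³ carbon with no adjacent C=O → amine.
  CH(COOCH3): pendant –COOCH3: carbonyl C bonded to C and –OCH3 → ester.
  CH=CH: C=C double bond → alkene.
  CH(CH2OCH3): pendant –CH2OCH3: C–O–C linkage → ether.
  CH(COOH): pendant –COOH: carbonyl C bonded to C and –OH → carboxylic acid.
  CH(COOH): pendant –COOH: carbonyl C bonded to C and –OH → carboxylic acid.
  CHO: terminal –CHO: carbonyl C bonded to H and C → aldehyde.

aldehyde, alkene, alkyl halide, amine, carboxylic acid, ester, ether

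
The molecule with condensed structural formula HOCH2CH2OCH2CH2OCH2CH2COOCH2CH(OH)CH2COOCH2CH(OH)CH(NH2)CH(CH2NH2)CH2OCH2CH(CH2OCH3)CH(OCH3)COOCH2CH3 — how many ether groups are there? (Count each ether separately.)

5

Working along the chain:
  HOCH2: HO– on an sp³ carbon → alcohol.
  CH2OCH2: C–O–C with sp³ carbons on both sides and no adjacent C=O → ether.
  CH2OCH2: C–O–C with sp³ carbons on both sides and no adjacent C=O → ether.
  CH2COOCH2: –C(=O)–O–C with C on the carbonyl side → ester.
  CH(OH): –OH on an sp³ carbon → alcohol (secondary).
  CH2COOCH2: –C(=O)–O–C with C on the carbonyl side → ester.
  CH(OH): –OH on an sp³ carbon → alcohol (secondary).
  CH(NH2): –NH2 on an sp³ carbon with no adjacent C=O → amine.
  CH(CH2NH2): pendant –CH2NH2: N on sp³ C, no adjacent C=O → amine.
  CH2OCH2: C–O–C with sp³ carbons on both sides and no adjacent C=O → ether.
  CH(CH2OCH3): pendant –CH2OCH3: C–O–C linkage → ether.
  CH(OCH3): pendant –OCH3: C–O–C with sp³ C, no adjacent C=O → ether.
  COOCH2CH3: –C(=O)OCH2CH3: carbonyl C bonded to C and to –OEt → ester.
Ether appears at: CH2OCH2, CH2OCH2, CH2OCH2, CH(CH2OCH3), CH(OCH3) → 5.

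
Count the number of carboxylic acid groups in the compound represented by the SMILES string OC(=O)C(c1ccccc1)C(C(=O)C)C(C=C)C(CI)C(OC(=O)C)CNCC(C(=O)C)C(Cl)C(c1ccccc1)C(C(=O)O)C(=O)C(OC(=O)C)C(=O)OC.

–COOH: carbonyl C bonded to –OH and C → carboxylic acid (the –OH is not a separate alcohol).
pendant –C6H5: benzene ring → arene.
pendant –COCH3: carbonyl C bonded to two carbons → ketone.
pendant –CH=CH2: C=C double bond → alkene.
pendant –CH2X: halogen on sp³ carbon → alkyl halide.
pendant –OC(=O)CH3: an acyloxy group → ester.
C–N–C with sp³ carbons and no adjacent C=O → amine (secondary).
pendant –COCH3: carbonyl C bonded to two carbons → ketone.
halogen on an sp³ carbon → alkyl halide.
pendant –C6H5: benzene ring → arene.
pendant –COOH: carbonyl C bonded to C and –OH → carboxylic acid.
–C(=O)– with carbon on both sides → ketone.
pendant –OC(=O)CH3: an acyloxy group → ester.
–C(=O)OCH3: carbonyl C bonded to C and to –OCH3 → ester (not ketone + ether).
Carboxylic acid appears at: HOOC, CH(COOH) → 2.

2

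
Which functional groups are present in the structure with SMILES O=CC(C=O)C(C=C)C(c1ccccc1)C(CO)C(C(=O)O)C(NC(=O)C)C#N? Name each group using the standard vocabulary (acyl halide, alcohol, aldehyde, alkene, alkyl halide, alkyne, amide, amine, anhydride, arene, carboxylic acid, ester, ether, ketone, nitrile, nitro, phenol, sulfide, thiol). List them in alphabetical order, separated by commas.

alcohol, aldehyde, alkene, amide, arene, carboxylic acid, nitrile

Reading the structure from left to right:
  OHC: terminal –CHO: carbonyl C bonded to H and C → aldehyde.
  CH(CHO): pendant –CHO: carbonyl C bonded to C and H → aldehyde.
  CH(CH=CH2): pendant –CH=CH2: C=C double bond → alkene.
  CH(C6H5): pendant –C6H5: benzene ring → arene.
  CH(CH2OH): pendant –CH2OH on an sp³ backbone C → alcohol.
  CH(COOH): pendant –COOH: carbonyl C bonded to C and –OH → carboxylic acid.
  CH(NHCOCH3): pendant –NHC(=O)CH3: N bonded to a carbonyl → amide (not amine).
  CN: –C≡N: carbon triple-bonded to nitrogen → nitrile.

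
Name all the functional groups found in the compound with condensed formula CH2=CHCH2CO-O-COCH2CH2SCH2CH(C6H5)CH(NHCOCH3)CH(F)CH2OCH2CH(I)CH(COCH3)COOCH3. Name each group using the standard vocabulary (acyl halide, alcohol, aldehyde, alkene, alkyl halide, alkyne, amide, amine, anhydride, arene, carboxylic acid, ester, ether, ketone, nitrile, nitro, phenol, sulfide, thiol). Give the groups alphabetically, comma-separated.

C=C double bond → alkene.
two acyl groups sharing one oxygen, –C(=O)–O–C(=O)– → anhydride.
C–S–C linkage → sulfide (thioether).
pendant –C6H5: benzene ring → arene.
pendant –NHC(=O)CH3: N bonded to a carbonyl → amide (not amine).
halogen on an sp³ carbon → alkyl halide.
C–O–C with sp³ carbons on both sides and no adjacent C=O → ether.
halogen on an sp³ carbon → alkyl halide.
pendant –COCH3: carbonyl C bonded to two carbons → ketone.
–C(=O)OCH3: carbonyl C bonded to C and to –OCH3 → ester (not ketone + ether).

alkene, alkyl halide, amide, anhydride, arene, ester, ether, ketone, sulfide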